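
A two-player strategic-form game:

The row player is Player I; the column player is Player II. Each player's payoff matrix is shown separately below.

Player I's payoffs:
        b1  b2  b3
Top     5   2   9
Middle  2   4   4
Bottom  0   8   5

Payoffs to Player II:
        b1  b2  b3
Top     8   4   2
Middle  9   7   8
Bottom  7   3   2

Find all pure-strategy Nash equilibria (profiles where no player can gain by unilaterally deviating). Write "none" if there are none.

Mark each player's best response to every combination of opponents' strategies; a profile where every player is best-responding is a pure Nash equilibrium.
Player I against b1: payoffs 5, 2, 0 → best response Top.
Player I against b2: payoffs 2, 4, 8 → best response Bottom.
Player I against b3: payoffs 9, 4, 5 → best response Top.
Player II against Top: payoffs 8, 4, 2 → best response b1.
Player II against Middle: payoffs 9, 7, 8 → best response b1.
Player II against Bottom: payoffs 7, 3, 2 → best response b1.
Mutual best responses: (Top, b1).

The unique pure-strategy Nash equilibrium is (Top, b1).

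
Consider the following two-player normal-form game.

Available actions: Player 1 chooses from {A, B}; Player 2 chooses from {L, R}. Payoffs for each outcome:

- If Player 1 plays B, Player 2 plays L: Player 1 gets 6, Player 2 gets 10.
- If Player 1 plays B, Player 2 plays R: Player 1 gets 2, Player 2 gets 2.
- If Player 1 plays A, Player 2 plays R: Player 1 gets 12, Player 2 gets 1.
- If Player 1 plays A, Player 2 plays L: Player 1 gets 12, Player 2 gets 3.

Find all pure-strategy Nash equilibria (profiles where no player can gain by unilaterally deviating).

The unique pure-strategy Nash equilibrium is (A, L).

(A, L): Player 1 gets 12, best alternative 6; Player 2 gets 3, best alternative 1. No profitable deviation — NE.
(A, R): Player 2 can switch to L (1 → 3). Not NE.
(B, L): Player 1 can switch to A (6 → 12). Not NE.
(B, R): Player 1 can switch to A (2 → 12). Not NE.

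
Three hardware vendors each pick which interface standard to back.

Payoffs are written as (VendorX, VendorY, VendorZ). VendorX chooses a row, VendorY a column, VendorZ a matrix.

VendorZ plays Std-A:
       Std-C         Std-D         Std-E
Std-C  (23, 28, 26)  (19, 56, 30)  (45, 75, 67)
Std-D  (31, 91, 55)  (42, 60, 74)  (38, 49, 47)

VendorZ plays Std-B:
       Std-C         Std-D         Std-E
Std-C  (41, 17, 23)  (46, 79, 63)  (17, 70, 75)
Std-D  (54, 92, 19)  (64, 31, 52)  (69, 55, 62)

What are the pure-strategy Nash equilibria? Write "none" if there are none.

(Std-C, Std-C, Std-A): VendorX can switch to Std-D (23 → 31). Not NE.
(Std-C, Std-C, Std-B): VendorX can switch to Std-D (41 → 54). Not NE.
(Std-C, Std-D, Std-A): VendorX can switch to Std-D (19 → 42). Not NE.
(Std-C, Std-D, Std-B): VendorX can switch to Std-D (46 → 64). Not NE.
(Std-C, Std-E, Std-A): VendorZ can switch to Std-B (67 → 75). Not NE.
(Std-C, Std-E, Std-B): VendorX can switch to Std-D (17 → 69). Not NE.
(Std-D, Std-C, Std-A): VendorX gets 31, best alternative 23; VendorY gets 91, best alternative 60; VendorZ gets 55, best alternative 19. No profitable deviation — NE.
(The remaining 5 profiles each have a profitable deviation by the same check.)

Pure NE: (Std-D, Std-C, Std-A)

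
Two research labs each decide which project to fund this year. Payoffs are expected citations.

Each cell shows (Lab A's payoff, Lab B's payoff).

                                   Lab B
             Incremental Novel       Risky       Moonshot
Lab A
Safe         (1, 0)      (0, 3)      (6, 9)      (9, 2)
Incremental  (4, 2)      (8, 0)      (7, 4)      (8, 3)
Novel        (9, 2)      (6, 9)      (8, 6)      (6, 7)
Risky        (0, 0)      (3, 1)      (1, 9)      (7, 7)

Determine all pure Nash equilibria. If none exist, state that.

none

(Safe, Incremental): Lab A can switch to Incremental (1 → 4). Not NE.
(Safe, Novel): Lab A can switch to Incremental (0 → 8). Not NE.
(Safe, Risky): Lab A can switch to Incremental (6 → 7). Not NE.
(Safe, Moonshot): Lab B can switch to Novel (2 → 3). Not NE.
(Incremental, Incremental): Lab A can switch to Novel (4 → 9). Not NE.
(Incremental, Novel): Lab B can switch to Incremental (0 → 2). Not NE.
(The remaining 10 profiles each have a profitable deviation by the same check.)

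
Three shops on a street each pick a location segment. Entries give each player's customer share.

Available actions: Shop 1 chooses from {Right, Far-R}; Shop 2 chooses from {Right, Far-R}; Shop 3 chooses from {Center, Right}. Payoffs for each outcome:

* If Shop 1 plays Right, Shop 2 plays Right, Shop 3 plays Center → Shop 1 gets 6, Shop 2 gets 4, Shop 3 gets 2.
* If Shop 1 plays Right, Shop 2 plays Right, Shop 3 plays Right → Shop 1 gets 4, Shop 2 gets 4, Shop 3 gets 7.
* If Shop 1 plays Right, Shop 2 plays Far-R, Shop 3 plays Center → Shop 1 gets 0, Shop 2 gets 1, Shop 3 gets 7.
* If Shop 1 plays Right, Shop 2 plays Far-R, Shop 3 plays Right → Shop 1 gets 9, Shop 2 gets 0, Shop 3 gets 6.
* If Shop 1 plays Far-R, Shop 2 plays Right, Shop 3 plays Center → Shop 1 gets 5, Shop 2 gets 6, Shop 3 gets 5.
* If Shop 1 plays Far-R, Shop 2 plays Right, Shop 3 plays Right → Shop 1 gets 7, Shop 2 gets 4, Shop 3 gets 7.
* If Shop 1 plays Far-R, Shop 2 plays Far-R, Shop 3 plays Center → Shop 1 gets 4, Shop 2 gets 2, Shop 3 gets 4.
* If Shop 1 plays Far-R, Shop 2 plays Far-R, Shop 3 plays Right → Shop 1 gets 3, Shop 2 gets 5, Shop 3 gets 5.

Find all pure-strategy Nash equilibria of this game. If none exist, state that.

There is no pure-strategy Nash equilibrium.

For each strategy profile, look for a profitable unilateral deviation.
(Right, Right, Center): Shop 3 can switch to Right (2 → 7). Not NE.
(Right, Right, Right): Shop 1 can switch to Far-R (4 → 7). Not NE.
(Right, Far-R, Center): Shop 1 can switch to Far-R (0 → 4). Not NE.
(Right, Far-R, Right): Shop 2 can switch to Right (0 → 4). Not NE.
(Far-R, Right, Center): Shop 1 can switch to Right (5 → 6). Not NE.
(Far-R, Right, Right): Shop 2 can switch to Far-R (4 → 5). Not NE.
(Far-R, Far-R, Center): Shop 2 can switch to Right (2 → 6). Not NE.
(Far-R, Far-R, Right): Shop 1 can switch to Right (3 → 9). Not NE.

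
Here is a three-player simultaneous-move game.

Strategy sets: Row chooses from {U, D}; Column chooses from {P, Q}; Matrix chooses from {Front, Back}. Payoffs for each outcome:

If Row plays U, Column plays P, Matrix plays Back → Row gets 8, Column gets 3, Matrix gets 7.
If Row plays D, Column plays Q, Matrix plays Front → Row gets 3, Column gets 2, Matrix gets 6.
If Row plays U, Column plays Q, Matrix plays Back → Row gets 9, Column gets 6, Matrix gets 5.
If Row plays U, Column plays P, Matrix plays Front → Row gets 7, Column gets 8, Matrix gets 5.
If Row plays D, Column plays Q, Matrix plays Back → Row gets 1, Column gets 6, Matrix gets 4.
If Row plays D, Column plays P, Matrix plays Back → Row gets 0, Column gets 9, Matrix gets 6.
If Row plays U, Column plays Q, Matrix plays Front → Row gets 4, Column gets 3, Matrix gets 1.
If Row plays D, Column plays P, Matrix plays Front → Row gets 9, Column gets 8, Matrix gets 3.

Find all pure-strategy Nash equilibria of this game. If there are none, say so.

Row against (P, Front): payoffs 7, 9 → best response D.
Row against (P, Back): payoffs 8, 0 → best response U.
Row against (Q, Front): payoffs 4, 3 → best response U.
Row against (Q, Back): payoffs 9, 1 → best response U.
Column against (U, Front): payoffs 8, 3 → best response P.
Column against (U, Back): payoffs 3, 6 → best response Q.
Column against (D, Front): payoffs 8, 2 → best response P.
Column against (D, Back): payoffs 9, 6 → best response P.
Matrix against (U, P): payoffs 5, 7 → best response Back.
Matrix against (U, Q): payoffs 1, 5 → best response Back.
Matrix against (D, P): payoffs 3, 6 → best response Back.
Matrix against (D, Q): payoffs 6, 4 → best response Front.
Mutual best responses: (U, Q, Back).

The unique pure-strategy Nash equilibrium is (U, Q, Back).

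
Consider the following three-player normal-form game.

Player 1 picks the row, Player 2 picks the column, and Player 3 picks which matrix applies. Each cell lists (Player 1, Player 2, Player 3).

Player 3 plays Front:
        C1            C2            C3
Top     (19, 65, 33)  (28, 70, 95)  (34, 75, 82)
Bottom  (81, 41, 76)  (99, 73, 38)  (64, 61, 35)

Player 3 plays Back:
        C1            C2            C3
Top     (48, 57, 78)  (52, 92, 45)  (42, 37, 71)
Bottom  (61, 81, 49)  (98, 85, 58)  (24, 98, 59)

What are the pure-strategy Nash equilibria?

Player 1 against (C1, Front): payoffs 19, 81 → best response Bottom.
Player 1 against (C1, Back): payoffs 48, 61 → best response Bottom.
Player 1 against (C2, Front): payoffs 28, 99 → best response Bottom.
Player 1 against (C2, Back): payoffs 52, 98 → best response Bottom.
Player 1 against (C3, Front): payoffs 34, 64 → best response Bottom.
Player 1 against (C3, Back): payoffs 42, 24 → best response Top.
Player 2 against (Top, Front): payoffs 65, 70, 75 → best response C3.
Player 2 against (Top, Back): payoffs 57, 92, 37 → best response C2.
Player 2 against (Bottom, Front): payoffs 41, 73, 61 → best response C2.
Player 2 against (Bottom, Back): payoffs 81, 85, 98 → best response C3.
Player 3 against (Top, C1): payoffs 33, 78 → best response Back.
Player 3 against (Top, C2): payoffs 95, 45 → best response Front.
Player 3 against (Top, C3): payoffs 82, 71 → best response Front.
Player 3 against (Bottom, C1): payoffs 76, 49 → best response Front.
Player 3 against (Bottom, C2): payoffs 38, 58 → best response Back.
Player 3 against (Bottom, C3): payoffs 35, 59 → best response Back.
No profile is a mutual best response for all players.

There is no pure-strategy Nash equilibrium.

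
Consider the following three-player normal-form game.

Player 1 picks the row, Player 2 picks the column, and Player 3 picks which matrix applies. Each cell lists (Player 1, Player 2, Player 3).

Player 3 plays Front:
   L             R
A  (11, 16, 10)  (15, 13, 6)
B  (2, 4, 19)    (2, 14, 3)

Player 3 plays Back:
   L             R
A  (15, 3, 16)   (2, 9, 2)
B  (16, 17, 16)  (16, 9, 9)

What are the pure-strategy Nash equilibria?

Player 1 against (L, Front): payoffs 11, 2 → best response A.
Player 1 against (L, Back): payoffs 15, 16 → best response B.
Player 1 against (R, Front): payoffs 15, 2 → best response A.
Player 1 against (R, Back): payoffs 2, 16 → best response B.
Player 2 against (A, Front): payoffs 16, 13 → best response L.
Player 2 against (A, Back): payoffs 3, 9 → best response R.
Player 2 against (B, Front): payoffs 4, 14 → best response R.
Player 2 against (B, Back): payoffs 17, 9 → best response L.
Player 3 against (A, L): payoffs 10, 16 → best response Back.
Player 3 against (A, R): payoffs 6, 2 → best response Front.
Player 3 against (B, L): payoffs 19, 16 → best response Front.
Player 3 against (B, R): payoffs 3, 9 → best response Back.
No profile is a mutual best response for all players.

No pure-strategy Nash equilibrium.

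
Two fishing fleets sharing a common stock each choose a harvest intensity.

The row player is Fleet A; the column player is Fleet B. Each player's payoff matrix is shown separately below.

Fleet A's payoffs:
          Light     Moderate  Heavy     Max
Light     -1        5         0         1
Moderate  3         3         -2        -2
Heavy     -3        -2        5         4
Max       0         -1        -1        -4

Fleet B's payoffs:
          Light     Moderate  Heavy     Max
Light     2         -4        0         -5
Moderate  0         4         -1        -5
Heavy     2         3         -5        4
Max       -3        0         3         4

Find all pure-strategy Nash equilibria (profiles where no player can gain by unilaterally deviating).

(Heavy, Max)

Check each profile: it is a Nash equilibrium iff no player can strictly gain by switching unilaterally.
(Light, Light): Fleet A can switch to Moderate (-1 → 3). Not NE.
(Light, Moderate): Fleet B can switch to Light (-4 → 2). Not NE.
(Light, Heavy): Fleet A can switch to Heavy (0 → 5). Not NE.
(Light, Max): Fleet A can switch to Heavy (1 → 4). Not NE.
(Moderate, Light): Fleet B can switch to Moderate (0 → 4). Not NE.
(Moderate, Moderate): Fleet A can switch to Light (3 → 5). Not NE.
(Moderate, Heavy): Fleet A can switch to Light (-2 → 0). Not NE.
(Moderate, Max): Fleet A can switch to Light (-2 → 1). Not NE.
(Heavy, Light): Fleet A can switch to Light (-3 → -1). Not NE.
(Heavy, Moderate): Fleet A can switch to Light (-2 → 5). Not NE.
(Heavy, Max): Fleet A gets 4, best alternative 1; Fleet B gets 4, best alternative 3. No profitable deviation — NE.
(The remaining 5 profiles each have a profitable deviation by the same check.)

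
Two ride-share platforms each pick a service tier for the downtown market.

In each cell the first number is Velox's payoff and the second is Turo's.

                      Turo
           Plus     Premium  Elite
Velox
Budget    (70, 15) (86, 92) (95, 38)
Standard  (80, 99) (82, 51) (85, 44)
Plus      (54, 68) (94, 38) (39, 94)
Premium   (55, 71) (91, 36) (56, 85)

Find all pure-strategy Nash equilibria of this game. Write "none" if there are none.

The unique pure-strategy Nash equilibrium is (Standard, Plus).

Velox against Plus: payoffs 70, 80, 54, 55 → best response Standard.
Velox against Premium: payoffs 86, 82, 94, 91 → best response Plus.
Velox against Elite: payoffs 95, 85, 39, 56 → best response Budget.
Turo against Budget: payoffs 15, 92, 38 → best response Premium.
Turo against Standard: payoffs 99, 51, 44 → best response Plus.
Turo against Plus: payoffs 68, 38, 94 → best response Elite.
Turo against Premium: payoffs 71, 36, 85 → best response Elite.
Mutual best responses: (Standard, Plus).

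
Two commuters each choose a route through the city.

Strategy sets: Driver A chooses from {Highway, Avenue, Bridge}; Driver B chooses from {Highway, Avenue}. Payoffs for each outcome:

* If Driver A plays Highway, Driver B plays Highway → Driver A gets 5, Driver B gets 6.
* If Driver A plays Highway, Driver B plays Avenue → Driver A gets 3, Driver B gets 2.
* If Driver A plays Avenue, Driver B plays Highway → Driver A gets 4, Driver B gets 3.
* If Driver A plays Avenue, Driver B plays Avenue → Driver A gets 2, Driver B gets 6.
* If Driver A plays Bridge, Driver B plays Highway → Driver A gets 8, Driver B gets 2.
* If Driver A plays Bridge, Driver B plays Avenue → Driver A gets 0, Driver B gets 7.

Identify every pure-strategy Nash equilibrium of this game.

(Highway, Highway): Driver A can switch to Bridge (5 → 8). Not NE.
(Highway, Avenue): Driver B can switch to Highway (2 → 6). Not NE.
(Avenue, Highway): Driver A can switch to Highway (4 → 5). Not NE.
(Avenue, Avenue): Driver A can switch to Highway (2 → 3). Not NE.
(Bridge, Highway): Driver B can switch to Avenue (2 → 7). Not NE.
(Bridge, Avenue): Driver A can switch to Highway (0 → 3). Not NE.

This game has no pure Nash equilibrium.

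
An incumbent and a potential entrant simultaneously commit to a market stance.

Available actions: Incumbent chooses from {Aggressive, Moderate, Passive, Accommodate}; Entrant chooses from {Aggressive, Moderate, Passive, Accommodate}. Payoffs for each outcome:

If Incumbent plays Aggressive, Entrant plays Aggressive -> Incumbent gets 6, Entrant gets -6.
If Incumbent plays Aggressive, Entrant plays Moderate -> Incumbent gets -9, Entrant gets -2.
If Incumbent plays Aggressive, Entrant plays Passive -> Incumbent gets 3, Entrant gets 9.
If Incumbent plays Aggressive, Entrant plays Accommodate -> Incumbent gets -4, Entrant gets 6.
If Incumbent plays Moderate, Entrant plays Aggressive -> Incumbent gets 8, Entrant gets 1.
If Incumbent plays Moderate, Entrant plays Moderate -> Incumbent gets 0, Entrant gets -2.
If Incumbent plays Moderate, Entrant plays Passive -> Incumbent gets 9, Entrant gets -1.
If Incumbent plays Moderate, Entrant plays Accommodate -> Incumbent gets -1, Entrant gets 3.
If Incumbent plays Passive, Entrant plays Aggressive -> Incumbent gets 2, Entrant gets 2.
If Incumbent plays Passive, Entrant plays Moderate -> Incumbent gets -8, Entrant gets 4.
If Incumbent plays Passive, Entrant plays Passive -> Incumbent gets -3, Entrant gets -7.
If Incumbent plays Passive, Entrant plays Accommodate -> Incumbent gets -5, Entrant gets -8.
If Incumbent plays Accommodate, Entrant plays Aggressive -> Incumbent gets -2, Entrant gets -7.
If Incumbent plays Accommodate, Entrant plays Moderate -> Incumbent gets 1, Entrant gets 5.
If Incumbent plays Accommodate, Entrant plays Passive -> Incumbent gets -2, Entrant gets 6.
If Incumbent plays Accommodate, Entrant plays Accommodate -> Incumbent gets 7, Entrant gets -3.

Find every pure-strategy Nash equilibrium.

(Aggressive, Aggressive): Incumbent can switch to Moderate (6 → 8). Not NE.
(Aggressive, Moderate): Incumbent can switch to Moderate (-9 → 0). Not NE.
(Aggressive, Passive): Incumbent can switch to Moderate (3 → 9). Not NE.
(Aggressive, Accommodate): Incumbent can switch to Moderate (-4 → -1). Not NE.
(Moderate, Aggressive): Entrant can switch to Accommodate (1 → 3). Not NE.
(Moderate, Moderate): Incumbent can switch to Accommodate (0 → 1). Not NE.
(Moderate, Passive): Entrant can switch to Aggressive (-1 → 1). Not NE.
(Moderate, Accommodate): Incumbent can switch to Accommodate (-1 → 7). Not NE.
(The remaining 8 profiles each have a profitable deviation by the same check.)

none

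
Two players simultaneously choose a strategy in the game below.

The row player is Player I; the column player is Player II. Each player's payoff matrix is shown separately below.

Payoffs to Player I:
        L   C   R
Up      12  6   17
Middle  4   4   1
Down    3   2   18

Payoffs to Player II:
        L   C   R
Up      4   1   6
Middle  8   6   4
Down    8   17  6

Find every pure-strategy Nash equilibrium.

This game has no pure Nash equilibrium.

Player I against L: payoffs 12, 4, 3 → best response Up.
Player I against C: payoffs 6, 4, 2 → best response Up.
Player I against R: payoffs 17, 1, 18 → best response Down.
Player II against Up: payoffs 4, 1, 6 → best response R.
Player II against Middle: payoffs 8, 6, 4 → best response L.
Player II against Down: payoffs 8, 17, 6 → best response C.
No profile is a mutual best response for all players.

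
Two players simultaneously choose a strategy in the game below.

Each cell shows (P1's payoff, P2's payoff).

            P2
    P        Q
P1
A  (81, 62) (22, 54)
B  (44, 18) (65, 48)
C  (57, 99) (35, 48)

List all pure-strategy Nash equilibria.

Pure-strategy Nash equilibria: (A, P) and (B, Q)

(A, P): P1 gets 81, best alternative 57; P2 gets 62, best alternative 54. No profitable deviation — NE.
(A, Q): P1 can switch to B (22 → 65). Not NE.
(B, P): P1 can switch to A (44 → 81). Not NE.
(B, Q): P1 gets 65, best alternative 35; P2 gets 48, best alternative 18. No profitable deviation — NE.
(C, P): P1 can switch to A (57 → 81). Not NE.
(C, Q): P1 can switch to B (35 → 65). Not NE.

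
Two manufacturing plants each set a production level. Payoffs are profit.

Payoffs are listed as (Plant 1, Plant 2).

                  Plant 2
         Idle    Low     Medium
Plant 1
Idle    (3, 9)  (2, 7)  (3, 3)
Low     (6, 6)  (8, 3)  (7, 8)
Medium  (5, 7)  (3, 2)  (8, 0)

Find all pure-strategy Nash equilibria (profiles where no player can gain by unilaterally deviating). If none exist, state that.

(Idle, Idle): Plant 1 can switch to Low (3 → 6). Not NE.
(Idle, Low): Plant 1 can switch to Low (2 → 8). Not NE.
(Idle, Medium): Plant 1 can switch to Low (3 → 7). Not NE.
(Low, Idle): Plant 2 can switch to Medium (6 → 8). Not NE.
(Low, Low): Plant 2 can switch to Idle (3 → 6). Not NE.
(Low, Medium): Plant 1 can switch to Medium (7 → 8). Not NE.
(Medium, Idle): Plant 1 can switch to Low (5 → 6). Not NE.
(Medium, Low): Plant 1 can switch to Low (3 → 8). Not NE.
(Medium, Medium): Plant 2 can switch to Idle (0 → 7). Not NE.

There is no pure-strategy Nash equilibrium.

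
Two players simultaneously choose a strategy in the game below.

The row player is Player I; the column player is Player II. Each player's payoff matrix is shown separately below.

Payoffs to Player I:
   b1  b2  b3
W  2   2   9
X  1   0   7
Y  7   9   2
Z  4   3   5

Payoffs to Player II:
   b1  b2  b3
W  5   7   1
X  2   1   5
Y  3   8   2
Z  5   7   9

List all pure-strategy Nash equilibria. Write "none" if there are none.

For each strategy profile, look for a profitable unilateral deviation.
(W, b1): Player I can switch to Y (2 → 7). Not NE.
(W, b2): Player I can switch to Y (2 → 9). Not NE.
(W, b3): Player II can switch to b1 (1 → 5). Not NE.
(X, b1): Player I can switch to W (1 → 2). Not NE.
(X, b2): Player I can switch to W (0 → 2). Not NE.
(X, b3): Player I can switch to W (7 → 9). Not NE.
(Y, b1): Player II can switch to b2 (3 → 8). Not NE.
(Y, b2): Player I gets 9, best alternative 3; Player II gets 8, best alternative 3. No profitable deviation — NE.
(Y, b3): Player I can switch to W (2 → 9). Not NE.
(Z, b1): Player I can switch to Y (4 → 7). Not NE.
(Z, b2): Player I can switch to Y (3 → 9). Not NE.
(Z, b3): Player I can switch to W (5 → 9). Not NE.

(Y, b2)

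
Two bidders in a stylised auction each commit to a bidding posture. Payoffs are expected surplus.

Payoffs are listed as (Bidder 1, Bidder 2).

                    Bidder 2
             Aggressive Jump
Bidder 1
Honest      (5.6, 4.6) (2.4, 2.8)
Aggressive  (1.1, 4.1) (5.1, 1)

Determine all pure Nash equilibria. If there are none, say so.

Pure NE: (Honest, Aggressive)

(Honest, Aggressive): Bidder 1 gets 5.6, best alternative 1.1; Bidder 2 gets 4.6, best alternative 2.8. No profitable deviation — NE.
(Honest, Jump): Bidder 1 can switch to Aggressive (2.4 → 5.1). Not NE.
(Aggressive, Aggressive): Bidder 1 can switch to Honest (1.1 → 5.6). Not NE.
(Aggressive, Jump): Bidder 2 can switch to Aggressive (1 → 4.1). Not NE.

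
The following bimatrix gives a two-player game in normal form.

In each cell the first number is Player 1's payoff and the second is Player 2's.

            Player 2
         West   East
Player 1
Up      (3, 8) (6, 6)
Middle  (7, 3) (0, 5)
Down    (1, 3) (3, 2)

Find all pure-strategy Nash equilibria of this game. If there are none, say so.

This game has no pure Nash equilibrium.

(Up, West): Player 1 can switch to Middle (3 → 7). Not NE.
(Up, East): Player 2 can switch to West (6 → 8). Not NE.
(Middle, West): Player 2 can switch to East (3 → 5). Not NE.
(Middle, East): Player 1 can switch to Up (0 → 6). Not NE.
(Down, West): Player 1 can switch to Up (1 → 3). Not NE.
(Down, East): Player 1 can switch to Up (3 → 6). Not NE.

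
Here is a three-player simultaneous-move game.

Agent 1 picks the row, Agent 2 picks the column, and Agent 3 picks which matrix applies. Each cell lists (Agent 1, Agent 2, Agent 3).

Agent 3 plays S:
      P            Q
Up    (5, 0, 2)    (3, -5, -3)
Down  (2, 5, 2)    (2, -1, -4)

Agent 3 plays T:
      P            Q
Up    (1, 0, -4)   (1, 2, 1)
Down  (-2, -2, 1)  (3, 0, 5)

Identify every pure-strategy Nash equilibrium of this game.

The pure Nash equilibria are (Up, P, S) and (Down, Q, T).

(Up, P, S): Agent 1 gets 5, best alternative 2; Agent 2 gets 0, best alternative -5; Agent 3 gets 2, best alternative -4. No profitable deviation — NE.
(Up, P, T): Agent 2 can switch to Q (0 → 2). Not NE.
(Up, Q, S): Agent 2 can switch to P (-5 → 0). Not NE.
(Up, Q, T): Agent 1 can switch to Down (1 → 3). Not NE.
(Down, P, S): Agent 1 can switch to Up (2 → 5). Not NE.
(Down, P, T): Agent 1 can switch to Up (-2 → 1). Not NE.
(Down, Q, S): Agent 1 can switch to Up (2 → 3). Not NE.
(Down, Q, T): Agent 1 gets 3, best alternative 1; Agent 2 gets 0, best alternative -2; Agent 3 gets 5, best alternative -4. No profitable deviation — NE.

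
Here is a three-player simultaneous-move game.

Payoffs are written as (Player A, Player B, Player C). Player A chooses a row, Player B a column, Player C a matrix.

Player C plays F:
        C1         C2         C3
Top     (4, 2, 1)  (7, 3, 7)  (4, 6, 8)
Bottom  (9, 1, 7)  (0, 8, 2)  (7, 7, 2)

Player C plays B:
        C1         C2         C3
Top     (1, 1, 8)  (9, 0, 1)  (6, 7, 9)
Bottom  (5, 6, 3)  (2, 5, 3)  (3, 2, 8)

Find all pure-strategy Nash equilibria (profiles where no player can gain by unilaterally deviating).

The unique pure-strategy Nash equilibrium is (Top, C3, B).

Player A against (C1, F): payoffs 4, 9 → best response Bottom.
Player A against (C1, B): payoffs 1, 5 → best response Bottom.
Player A against (C2, F): payoffs 7, 0 → best response Top.
Player A against (C2, B): payoffs 9, 2 → best response Top.
Player A against (C3, F): payoffs 4, 7 → best response Bottom.
Player A against (C3, B): payoffs 6, 3 → best response Top.
Player B against (Top, F): payoffs 2, 3, 6 → best response C3.
Player B against (Top, B): payoffs 1, 0, 7 → best response C3.
Player B against (Bottom, F): payoffs 1, 8, 7 → best response C2.
Player B against (Bottom, B): payoffs 6, 5, 2 → best response C1.
Player C against (Top, C1): payoffs 1, 8 → best response B.
Player C against (Top, C2): payoffs 7, 1 → best response F.
Player C against (Top, C3): payoffs 8, 9 → best response B.
Player C against (Bottom, C1): payoffs 7, 3 → best response F.
Player C against (Bottom, C2): payoffs 2, 3 → best response B.
Player C against (Bottom, C3): payoffs 2, 8 → best response B.
Mutual best responses: (Top, C3, B).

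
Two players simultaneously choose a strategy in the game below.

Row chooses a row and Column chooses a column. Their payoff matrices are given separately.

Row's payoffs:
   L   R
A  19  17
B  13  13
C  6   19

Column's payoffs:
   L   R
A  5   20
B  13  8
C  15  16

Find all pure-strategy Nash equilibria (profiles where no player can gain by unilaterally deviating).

(C, R)

(A, L): Column can switch to R (5 → 20). Not NE.
(A, R): Row can switch to C (17 → 19). Not NE.
(B, L): Row can switch to A (13 → 19). Not NE.
(B, R): Row can switch to A (13 → 17). Not NE.
(C, L): Row can switch to A (6 → 19). Not NE.
(C, R): Row gets 19, best alternative 17; Column gets 16, best alternative 15. No profitable deviation — NE.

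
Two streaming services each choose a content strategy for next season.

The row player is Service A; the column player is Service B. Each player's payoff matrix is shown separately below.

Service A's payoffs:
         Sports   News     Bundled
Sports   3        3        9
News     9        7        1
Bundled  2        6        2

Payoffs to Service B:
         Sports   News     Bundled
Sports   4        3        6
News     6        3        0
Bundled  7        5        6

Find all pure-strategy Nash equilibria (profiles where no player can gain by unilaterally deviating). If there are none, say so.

Check each profile: it is a Nash equilibrium iff no player can strictly gain by switching unilaterally.
(Sports, Sports): Service A can switch to News (3 → 9). Not NE.
(Sports, News): Service A can switch to News (3 → 7). Not NE.
(Sports, Bundled): Service A gets 9, best alternative 2; Service B gets 6, best alternative 4. No profitable deviation — NE.
(News, Sports): Service A gets 9, best alternative 3; Service B gets 6, best alternative 3. No profitable deviation — NE.
(News, News): Service B can switch to Sports (3 → 6). Not NE.
(News, Bundled): Service A can switch to Sports (1 → 9). Not NE.
(Bundled, Sports): Service A can switch to Sports (2 → 3). Not NE.
(Bundled, News): Service A can switch to News (6 → 7). Not NE.
(Bundled, Bundled): Service A can switch to Sports (2 → 9). Not NE.

Pure-strategy Nash equilibria: (Sports, Bundled) and (News, Sports)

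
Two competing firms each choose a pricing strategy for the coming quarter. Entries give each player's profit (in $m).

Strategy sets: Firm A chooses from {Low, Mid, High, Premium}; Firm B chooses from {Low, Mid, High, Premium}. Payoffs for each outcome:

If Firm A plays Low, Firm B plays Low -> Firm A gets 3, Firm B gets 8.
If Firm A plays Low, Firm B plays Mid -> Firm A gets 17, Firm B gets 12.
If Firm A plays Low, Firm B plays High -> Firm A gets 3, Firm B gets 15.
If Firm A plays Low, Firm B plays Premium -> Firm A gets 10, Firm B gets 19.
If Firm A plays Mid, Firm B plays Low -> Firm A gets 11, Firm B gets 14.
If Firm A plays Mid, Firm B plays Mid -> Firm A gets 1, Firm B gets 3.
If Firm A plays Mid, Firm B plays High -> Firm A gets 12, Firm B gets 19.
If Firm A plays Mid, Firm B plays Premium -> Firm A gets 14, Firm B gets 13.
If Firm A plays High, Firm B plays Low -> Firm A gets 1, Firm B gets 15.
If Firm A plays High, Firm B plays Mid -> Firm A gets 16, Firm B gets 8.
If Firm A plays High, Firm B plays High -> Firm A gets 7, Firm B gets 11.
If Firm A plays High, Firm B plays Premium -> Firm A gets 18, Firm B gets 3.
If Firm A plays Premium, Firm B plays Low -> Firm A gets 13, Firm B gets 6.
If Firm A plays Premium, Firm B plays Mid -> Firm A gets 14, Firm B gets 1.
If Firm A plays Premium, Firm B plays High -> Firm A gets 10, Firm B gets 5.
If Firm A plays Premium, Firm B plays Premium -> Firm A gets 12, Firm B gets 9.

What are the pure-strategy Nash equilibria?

Firm A against Low: payoffs 3, 11, 1, 13 → best response Premium.
Firm A against Mid: payoffs 17, 1, 16, 14 → best response Low.
Firm A against High: payoffs 3, 12, 7, 10 → best response Mid.
Firm A against Premium: payoffs 10, 14, 18, 12 → best response High.
Firm B against Low: payoffs 8, 12, 15, 19 → best response Premium.
Firm B against Mid: payoffs 14, 3, 19, 13 → best response High.
Firm B against High: payoffs 15, 8, 11, 3 → best response Low.
Firm B against Premium: payoffs 6, 1, 5, 9 → best response Premium.
Mutual best responses: (Mid, High).

The unique pure-strategy Nash equilibrium is (Mid, High).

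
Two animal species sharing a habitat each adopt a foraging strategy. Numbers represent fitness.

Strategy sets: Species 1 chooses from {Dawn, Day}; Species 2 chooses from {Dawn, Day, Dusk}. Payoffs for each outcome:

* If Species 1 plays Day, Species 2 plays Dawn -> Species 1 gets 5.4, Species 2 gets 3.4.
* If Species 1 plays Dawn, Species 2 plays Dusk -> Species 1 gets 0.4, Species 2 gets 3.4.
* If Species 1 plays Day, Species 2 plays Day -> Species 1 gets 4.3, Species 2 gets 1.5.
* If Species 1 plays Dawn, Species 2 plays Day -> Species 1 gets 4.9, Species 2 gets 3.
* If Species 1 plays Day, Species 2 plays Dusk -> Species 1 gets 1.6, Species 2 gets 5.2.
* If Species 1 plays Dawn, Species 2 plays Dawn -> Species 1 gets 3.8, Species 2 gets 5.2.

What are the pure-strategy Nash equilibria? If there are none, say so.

(Dawn, Dawn): Species 1 can switch to Day (3.8 → 5.4). Not NE.
(Dawn, Day): Species 2 can switch to Dawn (3 → 5.2). Not NE.
(Dawn, Dusk): Species 1 can switch to Day (0.4 → 1.6). Not NE.
(Day, Dawn): Species 2 can switch to Dusk (3.4 → 5.2). Not NE.
(Day, Day): Species 1 can switch to Dawn (4.3 → 4.9). Not NE.
(Day, Dusk): Species 1 gets 1.6, best alternative 0.4; Species 2 gets 5.2, best alternative 3.4. No profitable deviation — NE.

(Day, Dusk)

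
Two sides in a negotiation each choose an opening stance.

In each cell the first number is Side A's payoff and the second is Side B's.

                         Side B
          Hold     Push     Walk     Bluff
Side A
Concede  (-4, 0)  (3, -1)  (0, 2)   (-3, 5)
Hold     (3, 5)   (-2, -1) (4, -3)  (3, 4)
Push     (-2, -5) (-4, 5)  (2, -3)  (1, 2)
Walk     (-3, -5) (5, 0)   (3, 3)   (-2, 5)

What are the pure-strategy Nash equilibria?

Pure NE: (Hold, Hold)

Side A against Hold: payoffs -4, 3, -2, -3 → best response Hold.
Side A against Push: payoffs 3, -2, -4, 5 → best response Walk.
Side A against Walk: payoffs 0, 4, 2, 3 → best response Hold.
Side A against Bluff: payoffs -3, 3, 1, -2 → best response Hold.
Side B against Concede: payoffs 0, -1, 2, 5 → best response Bluff.
Side B against Hold: payoffs 5, -1, -3, 4 → best response Hold.
Side B against Push: payoffs -5, 5, -3, 2 → best response Push.
Side B against Walk: payoffs -5, 0, 3, 5 → best response Bluff.
Mutual best responses: (Hold, Hold).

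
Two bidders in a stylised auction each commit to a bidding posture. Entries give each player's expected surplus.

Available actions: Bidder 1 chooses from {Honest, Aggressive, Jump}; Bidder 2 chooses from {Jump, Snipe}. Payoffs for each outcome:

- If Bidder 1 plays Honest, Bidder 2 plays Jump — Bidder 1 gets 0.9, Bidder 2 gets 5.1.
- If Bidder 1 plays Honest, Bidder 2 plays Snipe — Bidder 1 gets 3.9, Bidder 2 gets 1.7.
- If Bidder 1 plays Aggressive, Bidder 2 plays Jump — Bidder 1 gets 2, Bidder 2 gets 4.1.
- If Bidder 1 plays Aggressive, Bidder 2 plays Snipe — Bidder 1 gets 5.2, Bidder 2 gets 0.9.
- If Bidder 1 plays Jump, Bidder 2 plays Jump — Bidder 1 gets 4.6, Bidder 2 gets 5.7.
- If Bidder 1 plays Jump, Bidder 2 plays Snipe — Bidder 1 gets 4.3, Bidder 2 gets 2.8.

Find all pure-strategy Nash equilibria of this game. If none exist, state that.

Pure NE: (Jump, Jump)

(Honest, Jump): Bidder 1 can switch to Aggressive (0.9 → 2). Not NE.
(Honest, Snipe): Bidder 1 can switch to Aggressive (3.9 → 5.2). Not NE.
(Aggressive, Jump): Bidder 1 can switch to Jump (2 → 4.6). Not NE.
(Aggressive, Snipe): Bidder 2 can switch to Jump (0.9 → 4.1). Not NE.
(Jump, Jump): Bidder 1 gets 4.6, best alternative 2; Bidder 2 gets 5.7, best alternative 2.8. No profitable deviation — NE.
(Jump, Snipe): Bidder 1 can switch to Aggressive (4.3 → 5.2). Not NE.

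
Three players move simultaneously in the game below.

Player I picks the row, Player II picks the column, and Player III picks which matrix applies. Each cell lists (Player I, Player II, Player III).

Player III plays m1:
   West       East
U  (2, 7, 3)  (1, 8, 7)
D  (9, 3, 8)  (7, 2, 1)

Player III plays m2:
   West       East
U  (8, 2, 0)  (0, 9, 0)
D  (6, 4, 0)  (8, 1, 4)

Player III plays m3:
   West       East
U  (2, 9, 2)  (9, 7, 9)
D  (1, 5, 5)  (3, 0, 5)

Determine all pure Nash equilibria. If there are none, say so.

(D, West, m1)

Player I against (West, m1): payoffs 2, 9 → best response D.
Player I against (West, m2): payoffs 8, 6 → best response U.
Player I against (West, m3): payoffs 2, 1 → best response U.
Player I against (East, m1): payoffs 1, 7 → best response D.
Player I against (East, m2): payoffs 0, 8 → best response D.
Player I against (East, m3): payoffs 9, 3 → best response U.
Player II against (U, m1): payoffs 7, 8 → best response East.
Player II against (U, m2): payoffs 2, 9 → best response East.
Player II against (U, m3): payoffs 9, 7 → best response West.
Player II against (D, m1): payoffs 3, 2 → best response West.
Player II against (D, m2): payoffs 4, 1 → best response West.
Player II against (D, m3): payoffs 5, 0 → best response West.
Player III against (U, West): payoffs 3, 0, 2 → best response m1.
Player III against (U, East): payoffs 7, 0, 9 → best response m3.
Player III against (D, West): payoffs 8, 0, 5 → best response m1.
Player III against (D, East): payoffs 1, 4, 5 → best response m3.
Mutual best responses: (D, West, m1).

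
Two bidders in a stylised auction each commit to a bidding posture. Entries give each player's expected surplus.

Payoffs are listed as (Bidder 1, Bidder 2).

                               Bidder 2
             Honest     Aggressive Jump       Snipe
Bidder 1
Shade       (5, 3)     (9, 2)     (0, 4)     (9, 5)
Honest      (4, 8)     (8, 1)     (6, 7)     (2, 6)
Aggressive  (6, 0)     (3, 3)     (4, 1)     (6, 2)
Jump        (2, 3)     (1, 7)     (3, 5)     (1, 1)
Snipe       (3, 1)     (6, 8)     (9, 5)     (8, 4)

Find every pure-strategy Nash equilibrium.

(Shade, Snipe)

(Shade, Honest): Bidder 1 can switch to Aggressive (5 → 6). Not NE.
(Shade, Aggressive): Bidder 2 can switch to Honest (2 → 3). Not NE.
(Shade, Jump): Bidder 1 can switch to Honest (0 → 6). Not NE.
(Shade, Snipe): Bidder 1 gets 9, best alternative 8; Bidder 2 gets 5, best alternative 4. No profitable deviation — NE.
(Honest, Honest): Bidder 1 can switch to Shade (4 → 5). Not NE.
(Honest, Aggressive): Bidder 1 can switch to Shade (8 → 9). Not NE.
(Honest, Jump): Bidder 1 can switch to Snipe (6 → 9). Not NE.
(Honest, Snipe): Bidder 1 can switch to Shade (2 → 9). Not NE.
(Aggressive, Honest): Bidder 2 can switch to Aggressive (0 → 3). Not NE.
(Aggressive, Aggressive): Bidder 1 can switch to Shade (3 → 9). Not NE.
(Aggressive, Jump): Bidder 1 can switch to Honest (4 → 6). Not NE.
(The remaining 9 profiles each have a profitable deviation by the same check.)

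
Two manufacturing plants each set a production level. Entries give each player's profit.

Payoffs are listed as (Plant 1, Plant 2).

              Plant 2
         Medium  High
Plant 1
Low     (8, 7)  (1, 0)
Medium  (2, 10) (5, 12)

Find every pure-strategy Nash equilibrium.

(Low, Medium): Plant 1 gets 8, best alternative 2; Plant 2 gets 7, best alternative 0. No profitable deviation — NE.
(Low, High): Plant 1 can switch to Medium (1 → 5). Not NE.
(Medium, Medium): Plant 1 can switch to Low (2 → 8). Not NE.
(Medium, High): Plant 1 gets 5, best alternative 1; Plant 2 gets 12, best alternative 10. No profitable deviation — NE.

Pure-strategy Nash equilibria: (Low, Medium), (Medium, High)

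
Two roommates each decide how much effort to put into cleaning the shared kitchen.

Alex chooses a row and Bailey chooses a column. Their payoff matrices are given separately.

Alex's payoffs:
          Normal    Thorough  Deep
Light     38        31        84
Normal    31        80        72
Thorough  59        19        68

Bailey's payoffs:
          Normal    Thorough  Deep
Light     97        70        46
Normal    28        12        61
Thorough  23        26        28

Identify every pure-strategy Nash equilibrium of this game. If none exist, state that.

Alex against Normal: payoffs 38, 31, 59 → best response Thorough.
Alex against Thorough: payoffs 31, 80, 19 → best response Normal.
Alex against Deep: payoffs 84, 72, 68 → best response Light.
Bailey against Light: payoffs 97, 70, 46 → best response Normal.
Bailey against Normal: payoffs 28, 12, 61 → best response Deep.
Bailey against Thorough: payoffs 23, 26, 28 → best response Deep.
No profile is a mutual best response for all players.

There is no pure-strategy Nash equilibrium.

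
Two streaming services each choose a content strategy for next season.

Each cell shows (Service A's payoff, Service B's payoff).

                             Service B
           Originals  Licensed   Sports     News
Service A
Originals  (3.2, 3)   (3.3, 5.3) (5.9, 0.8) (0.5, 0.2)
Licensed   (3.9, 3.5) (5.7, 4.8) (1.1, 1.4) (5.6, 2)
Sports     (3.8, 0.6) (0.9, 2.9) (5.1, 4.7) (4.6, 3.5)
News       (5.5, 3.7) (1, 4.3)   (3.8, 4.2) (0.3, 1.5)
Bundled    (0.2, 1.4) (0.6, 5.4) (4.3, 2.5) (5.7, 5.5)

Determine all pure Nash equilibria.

(Licensed, Licensed); (Bundled, News)

Service A against Originals: payoffs 3.2, 3.9, 3.8, 5.5, 0.2 → best response News.
Service A against Licensed: payoffs 3.3, 5.7, 0.9, 1, 0.6 → best response Licensed.
Service A against Sports: payoffs 5.9, 1.1, 5.1, 3.8, 4.3 → best response Originals.
Service A against News: payoffs 0.5, 5.6, 4.6, 0.3, 5.7 → best response Bundled.
Service B against Originals: payoffs 3, 5.3, 0.8, 0.2 → best response Licensed.
Service B against Licensed: payoffs 3.5, 4.8, 1.4, 2 → best response Licensed.
Service B against Sports: payoffs 0.6, 2.9, 4.7, 3.5 → best response Sports.
Service B against News: payoffs 3.7, 4.3, 4.2, 1.5 → best response Licensed.
Service B against Bundled: payoffs 1.4, 5.4, 2.5, 5.5 → best response News.
Mutual best responses: (Licensed, Licensed); (Bundled, News).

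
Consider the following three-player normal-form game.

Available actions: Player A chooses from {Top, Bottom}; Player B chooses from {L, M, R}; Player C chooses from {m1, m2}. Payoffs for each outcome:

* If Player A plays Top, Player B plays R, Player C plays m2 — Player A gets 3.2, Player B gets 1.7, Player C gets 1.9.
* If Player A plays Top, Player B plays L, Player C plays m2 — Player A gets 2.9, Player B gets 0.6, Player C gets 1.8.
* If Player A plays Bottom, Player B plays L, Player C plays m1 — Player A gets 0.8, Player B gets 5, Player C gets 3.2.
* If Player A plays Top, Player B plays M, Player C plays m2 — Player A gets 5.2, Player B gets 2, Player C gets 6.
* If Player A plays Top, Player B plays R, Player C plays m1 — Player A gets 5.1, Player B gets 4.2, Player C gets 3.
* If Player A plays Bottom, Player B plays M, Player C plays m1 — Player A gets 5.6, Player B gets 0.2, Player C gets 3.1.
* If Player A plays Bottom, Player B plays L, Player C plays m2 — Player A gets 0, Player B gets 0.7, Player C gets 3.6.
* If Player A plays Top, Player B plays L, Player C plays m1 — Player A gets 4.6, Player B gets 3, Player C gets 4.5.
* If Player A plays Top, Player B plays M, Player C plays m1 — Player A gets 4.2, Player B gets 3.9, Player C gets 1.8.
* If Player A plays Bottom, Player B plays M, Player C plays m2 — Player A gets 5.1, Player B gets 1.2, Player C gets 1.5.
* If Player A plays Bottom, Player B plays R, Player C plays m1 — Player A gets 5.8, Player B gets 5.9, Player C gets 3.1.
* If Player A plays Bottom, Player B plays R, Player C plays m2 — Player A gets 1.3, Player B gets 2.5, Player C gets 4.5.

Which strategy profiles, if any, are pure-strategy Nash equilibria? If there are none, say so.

For each player, find the best response to each opponent profile; mutual best responses are the pure NE.
Player A against (L, m1): payoffs 4.6, 0.8 → best response Top.
Player A against (L, m2): payoffs 2.9, 0 → best response Top.
Player A against (M, m1): payoffs 4.2, 5.6 → best response Bottom.
Player A against (M, m2): payoffs 5.2, 5.1 → best response Top.
Player A against (R, m1): payoffs 5.1, 5.8 → best response Bottom.
Player A against (R, m2): payoffs 3.2, 1.3 → best response Top.
Player B against (Top, m1): payoffs 3, 3.9, 4.2 → best response R.
Player B against (Top, m2): payoffs 0.6, 2, 1.7 → best response M.
Player B against (Bottom, m1): payoffs 5, 0.2, 5.9 → best response R.
Player B against (Bottom, m2): payoffs 0.7, 1.2, 2.5 → best response R.
Player C against (Top, L): payoffs 4.5, 1.8 → best response m1.
Player C against (Top, M): payoffs 1.8, 6 → best response m2.
Player C against (Top, R): payoffs 3, 1.9 → best response m1.
Player C against (Bottom, L): payoffs 3.2, 3.6 → best response m2.
Player C against (Bottom, M): payoffs 3.1, 1.5 → best response m1.
Player C against (Bottom, R): payoffs 3.1, 4.5 → best response m2.
Mutual best responses: (Top, M, m2).

Pure NE: (Top, M, m2)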